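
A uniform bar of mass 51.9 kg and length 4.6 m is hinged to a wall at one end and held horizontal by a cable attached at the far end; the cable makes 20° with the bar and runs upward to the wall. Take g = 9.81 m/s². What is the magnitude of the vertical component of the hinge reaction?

Take torques about the hinge: T sin 20° · 4.6 = 51.9×9.81×2.3 = 1171 N·m.
So T = 1171 / (0.3420 × 4.6) = 744.31 N.
ΣF_y = 0: H_y = (51.9×9.81) − T sin 20° = 509.14 − 254.57 = 254.57 N.

|H_y| ≈ 255 N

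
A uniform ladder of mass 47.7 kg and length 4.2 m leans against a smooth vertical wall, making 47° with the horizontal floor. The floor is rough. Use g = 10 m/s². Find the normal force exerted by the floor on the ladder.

N_floor ≈ 477 N

ΣF_y = 0: N_floor = 47.7×10 = 477 N.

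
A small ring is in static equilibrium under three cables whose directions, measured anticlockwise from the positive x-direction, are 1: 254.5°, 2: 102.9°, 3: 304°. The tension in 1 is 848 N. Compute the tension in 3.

T_3 ≈ 1120 N

Resolve: ΣF_x = 848 cos 254.5° + T_2 cos 102.9° + T_3 cos 304° = 0.
        ΣF_y = 848 sin 254.5° + T_2 sin 102.9° + T_3 sin 304° = 0.
The known terms sum to (-226.6, -817.2) N, so -0.2233 T_2 + 0.5592 T_3 = 226.6 and 0.9748 T_2 − 0.8290 T_3 = 817.2.
Solving simultaneously: T_2 = 1791 N, T_3 = 1120 N.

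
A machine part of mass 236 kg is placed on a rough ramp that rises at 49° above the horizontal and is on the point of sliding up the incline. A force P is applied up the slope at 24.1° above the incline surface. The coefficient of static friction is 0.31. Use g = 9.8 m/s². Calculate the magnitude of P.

P ≈ 2130 N

On the verge of sliding up the incline, friction equals μN and acts down the slope.
Perpendicular: N + P sin 24.1° = W cos 49° = 1517 N.
Along incline: P cos 24.1° = W sin 49° + μN  with W sin 49° = 1745 N.
Solving the pair for P and N: P = 2132 N, N = 646.8 N (and f = μN = 200.5 N).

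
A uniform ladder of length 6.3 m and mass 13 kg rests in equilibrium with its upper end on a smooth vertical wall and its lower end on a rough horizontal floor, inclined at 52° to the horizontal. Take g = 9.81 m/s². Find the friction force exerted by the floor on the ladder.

f ≈ 49.8 N

Torques about the foot: N_wall · 6.3 sin 52° = 13×9.81×3.15 cos 52° → N_wall = 49.819 N.
ΣF_x = 0: f_floor = N_wall = 49.819 N.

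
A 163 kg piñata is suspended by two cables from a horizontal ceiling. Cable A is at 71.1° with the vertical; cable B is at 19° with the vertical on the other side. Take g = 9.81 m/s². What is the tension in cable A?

Angles from the horizontal: cable A is 90° − 71.1° = 18.9°, cable B is 90° − 19° = 71°.
Weight W = 163 × 9.81 = 1599 N acts straight down.
Horizontal: T_A cos 18.9° = T_B cos 71°  →  T_B = 2.906 T_A.
Vertical: T_A sin 18.9° + T_B sin 71° = 1599.
Substituting the horizontal relation into the vertical equation gives 3.072 T_A = 1599, so T_A = 520.6 N.

T_A ≈ 521 N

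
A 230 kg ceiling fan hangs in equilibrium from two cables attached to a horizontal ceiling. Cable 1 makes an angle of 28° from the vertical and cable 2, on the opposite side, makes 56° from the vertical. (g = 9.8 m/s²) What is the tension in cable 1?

Angles from the horizontal: cable 1 is 90° − 28° = 62°, cable 2 is 90° − 56° = 34°.
Weight W = 230 × 9.8 = 2254 N acts straight down.
Horizontal: T_1 cos 62° = T_2 cos 34°  →  T_2 = 0.5663 T_1.
Vertical: T_1 sin 62° + T_2 sin 34° = 2254.
Substituting the horizontal relation into the vertical equation gives 1.2 T_1 = 2254, so T_1 = 1879 N.

T_1 ≈ 1880 N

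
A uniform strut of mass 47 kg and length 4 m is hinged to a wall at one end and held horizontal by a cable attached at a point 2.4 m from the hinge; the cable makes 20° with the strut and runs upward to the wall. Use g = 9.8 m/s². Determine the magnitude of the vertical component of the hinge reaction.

|H_y| ≈ 76.8 N

Take torques about the hinge: T sin 20° · 2.4 = 47×9.8×2 = 921.2 N·m.
So T = 921.2 / (0.3420 × 2.4) = 1122.3 N.
ΣF_y = 0: H_y = (47×9.8) − T sin 20° = 460.6 − 383.83 = 76.767 N.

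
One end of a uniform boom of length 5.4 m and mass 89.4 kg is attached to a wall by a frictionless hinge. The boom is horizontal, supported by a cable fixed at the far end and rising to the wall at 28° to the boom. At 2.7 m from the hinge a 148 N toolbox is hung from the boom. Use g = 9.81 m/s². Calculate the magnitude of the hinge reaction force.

|H| ≈ 1090 N

Take torques about the hinge: T sin 28° · 5.4 = 89.4×9.81×2.7 + 148×2.7 = 2767.5 N·m.
So T = 2767.5 / (0.4695 × 5.4) = 1091.7 N.
ΣF_x = 0: H_x = T cos 28° = 963.89 N.
ΣF_y = 0: H_y = (89.4×9.81 + 148) − T sin 28° = 1025 − 512.51 = 512.51 N.
|H| = √(H_x² + H_y²) = √((963.89)² + (512.51)²) = 1091.7 N.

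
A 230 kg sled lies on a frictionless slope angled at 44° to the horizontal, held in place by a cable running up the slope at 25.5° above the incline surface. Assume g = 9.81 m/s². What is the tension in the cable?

Take axes along and perpendicular to the incline. Weight components: W sin 44° = 1567 N down-slope, W cos 44° = 1623 N into the surface.
Along incline: T cos 25.5° = W sin 44° → T = 1737 N.
Perpendicular: N = W cos 44° − T sin 25.5° = 875.5 N.

T ≈ 1740 N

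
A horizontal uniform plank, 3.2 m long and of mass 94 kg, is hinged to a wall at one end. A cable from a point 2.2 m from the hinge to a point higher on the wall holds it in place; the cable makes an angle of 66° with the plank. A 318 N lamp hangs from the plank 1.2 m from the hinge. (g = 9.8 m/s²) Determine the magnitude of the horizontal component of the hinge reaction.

Take torques about the hinge: T sin 66° · 2.2 = 94×9.8×1.6 + 318×1.2 = 1855.5 N·m.
So T = 1855.5 / (0.9135 × 2.2) = 923.24 N.
ΣF_x = 0: H_x = T cos 66° = 375.51 N.

H_x ≈ 376 N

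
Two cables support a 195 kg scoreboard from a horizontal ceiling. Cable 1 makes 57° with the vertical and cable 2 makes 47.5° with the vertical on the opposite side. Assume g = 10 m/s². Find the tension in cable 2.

T_2 ≈ 1690 N

Angles from the horizontal: cable 1 is 90° − 57° = 33°, cable 2 is 90° − 47.5° = 42.5°.
Weight W = 195 × 10 = 1950 N acts straight down.
Horizontal: T_1 cos 33° = T_2 cos 42.5°  →  T_1 = 0.8791 T_2.
Vertical: T_1 sin 33° + T_2 sin 42.5° = 1950.
Substituting the horizontal relation into the vertical equation gives 1.154 T_2 = 1950, so T_2 = 1689 N.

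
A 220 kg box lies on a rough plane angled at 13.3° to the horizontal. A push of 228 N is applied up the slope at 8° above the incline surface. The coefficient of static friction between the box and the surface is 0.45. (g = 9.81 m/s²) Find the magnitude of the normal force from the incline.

N ≈ 2070 N

Axes along / perpendicular to the incline. W sin 13.3° = 496.5 N down-slope; W cos 13.3° = 2100 N into the surface.
Perpendicular: N = W cos 13.3° − P sin 8° = 2100 − 31.73 = 2069 N.
Along incline: P cos 8° + f = W sin 13.3° (friction acts up-slope) → f = 496.5 − 225.8 = 270.7 N.
|f| = 270.7 N ≤ μN = 930.9 N, so the box is indeed static.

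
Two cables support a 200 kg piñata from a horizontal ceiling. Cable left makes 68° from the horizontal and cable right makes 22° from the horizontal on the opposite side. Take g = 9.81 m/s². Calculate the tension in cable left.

T_left ≈ 1820 N

Weight W = 200 × 9.81 = 1962 N acts straight down.
Horizontal: T_left cos 68° = T_right cos 22°  →  T_right = 0.404 T_left.
Vertical: T_left sin 68° + T_right sin 22° = 1962.
Substituting the horizontal relation into the vertical equation gives 1.079 T_left = 1962, so T_left = 1819 N.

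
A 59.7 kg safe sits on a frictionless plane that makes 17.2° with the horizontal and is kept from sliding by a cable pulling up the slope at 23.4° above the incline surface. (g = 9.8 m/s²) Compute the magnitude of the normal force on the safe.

Take axes along and perpendicular to the incline. Weight components: W sin 17.2° = 173 N down-slope, W cos 17.2° = 558.9 N into the surface.
Along incline: T cos 23.4° = W sin 17.2° → T = 188.5 N.
Perpendicular: N = W cos 17.2° − T sin 23.4° = 484 N.

N ≈ 484 N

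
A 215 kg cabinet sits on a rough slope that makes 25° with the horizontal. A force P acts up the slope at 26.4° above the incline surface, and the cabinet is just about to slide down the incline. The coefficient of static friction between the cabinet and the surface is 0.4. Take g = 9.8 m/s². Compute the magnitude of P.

P ≈ 176 N

On the verge of sliding down the incline, friction equals μN and acts up the slope.
Perpendicular: N + P sin 26.4° = W cos 25° = 1910 N.
Along incline: P cos 26.4° + μN = W sin 25° with W sin 25° = 890.5 N.
Solving the pair for P and N: P = 176.4 N, N = 1831 N (and f = μN = 732.5 N).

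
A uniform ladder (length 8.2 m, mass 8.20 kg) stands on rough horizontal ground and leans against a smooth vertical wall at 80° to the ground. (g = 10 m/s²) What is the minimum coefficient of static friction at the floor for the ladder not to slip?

ΣF_y = 0: N_floor = 8.20×10 = 82 N.
Torques about the foot: N_wall · 8.2 sin 80° = 8.20×10×4.1 cos 80° → N_wall = 7.2294 N.
ΣF_x = 0: f_floor = N_wall = 7.2294 N.
μ_min = f_floor / N_floor = 7.2294 / 82 = 0.08816.

μ_min ≈ 0.0882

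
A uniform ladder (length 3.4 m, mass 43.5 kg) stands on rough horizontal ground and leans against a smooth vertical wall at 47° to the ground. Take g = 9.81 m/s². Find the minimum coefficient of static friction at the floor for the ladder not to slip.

ΣF_y = 0: N_floor = 43.5×9.81 = 426.74 N.
Torques about the foot: N_wall · 3.4 sin 47° = 43.5×9.81×1.7 cos 47° → N_wall = 198.97 N.
ΣF_x = 0: f_floor = N_wall = 198.97 N.
μ_min = f_floor / N_floor = 198.97 / 426.74 = 0.4663.

μ_min ≈ 0.466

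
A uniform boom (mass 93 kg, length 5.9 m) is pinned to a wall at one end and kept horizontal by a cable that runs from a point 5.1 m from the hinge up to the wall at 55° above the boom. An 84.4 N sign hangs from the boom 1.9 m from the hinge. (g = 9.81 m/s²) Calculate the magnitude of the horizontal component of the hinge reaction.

Take torques about the hinge: T sin 55° · 5.1 = 93×9.81×2.95 + 84.4×1.9 = 2851.7 N·m.
So T = 2851.7 / (0.8192 × 5.1) = 682.61 N.
ΣF_x = 0: H_x = T cos 55° = 391.53 N.

H_x ≈ 392 N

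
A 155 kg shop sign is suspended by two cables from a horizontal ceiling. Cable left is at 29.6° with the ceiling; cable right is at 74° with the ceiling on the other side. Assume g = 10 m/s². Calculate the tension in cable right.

Weight W = 155 × 10 = 1550 N acts straight down.
Horizontal: T_left cos 29.6° = T_right cos 74°  →  T_left = 0.317 T_right.
Vertical: T_left sin 29.6° + T_right sin 74° = 1550.
Substituting the horizontal relation into the vertical equation gives 1.118 T_right = 1550, so T_right = 1387 N.

T_right ≈ 1390 N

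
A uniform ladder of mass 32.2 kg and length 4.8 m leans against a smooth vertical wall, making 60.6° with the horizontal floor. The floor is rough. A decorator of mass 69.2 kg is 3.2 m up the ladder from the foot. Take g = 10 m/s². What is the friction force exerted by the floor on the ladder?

Torques about the foot: N_wall · 4.8 sin 60.6° = 32.2×10×2.4 cos 60.6° + 69.2×10×3.2 cos 60.6° → N_wall = 350.67 N.
ΣF_x = 0: f_floor = N_wall = 350.67 N.

f ≈ 351 N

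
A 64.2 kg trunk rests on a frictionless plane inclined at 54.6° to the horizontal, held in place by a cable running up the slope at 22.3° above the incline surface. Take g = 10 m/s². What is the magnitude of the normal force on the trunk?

N ≈ 157 N

Take axes along and perpendicular to the incline. Weight components: W sin 54.6° = 523.3 N down-slope, W cos 54.6° = 371.9 N into the surface.
Along incline: T cos 22.3° = W sin 54.6° → T = 565.6 N.
Perpendicular: N = W cos 54.6° − T sin 22.3° = 157.3 N.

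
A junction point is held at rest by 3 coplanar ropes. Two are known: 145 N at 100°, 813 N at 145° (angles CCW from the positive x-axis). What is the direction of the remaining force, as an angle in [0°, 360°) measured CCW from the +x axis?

Sum the known components: ΣF_x = -691.1 N, ΣF_y = 609.1 N.
For equilibrium the remaining force must supply (−ΣF_x, −ΣF_y) = (691.1, -609.1) N.
Magnitude = √((691.1)² + (-609.1)²) = 921.3 N; direction = atan2(-609.1, 691.1) = 318.6°.

θ ≈ 319°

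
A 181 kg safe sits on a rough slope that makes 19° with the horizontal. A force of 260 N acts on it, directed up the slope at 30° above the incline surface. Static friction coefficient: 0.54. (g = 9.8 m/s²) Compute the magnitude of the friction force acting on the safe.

Axes along / perpendicular to the incline. W sin 19° = 577.5 N down-slope; W cos 19° = 1677 N into the surface.
Perpendicular: N = W cos 19° − P sin 30° = 1677 − 130 = 1547 N.
Along incline: P cos 30° + f = W sin 19° (friction acts up-slope) → f = 577.5 − 225.2 = 352.3 N.
|f| = 352.3 N ≤ μN = 835.5 N, so the safe is indeed static.

f ≈ 352 N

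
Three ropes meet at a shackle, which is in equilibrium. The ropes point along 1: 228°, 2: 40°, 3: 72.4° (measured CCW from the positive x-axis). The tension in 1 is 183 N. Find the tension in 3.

T_3 ≈ 47.5 N

Resolve: ΣF_x = 183 cos 228° + T_2 cos 40° + T_3 cos 72.4° = 0.
        ΣF_y = 183 sin 228° + T_2 sin 40° + T_3 sin 72.4° = 0.
The known terms sum to (-122.5, -136) N, so 0.7660 T_2 + 0.3024 T_3 = 122.5 and 0.6428 T_2 + 0.9532 T_3 = 136.
Solving simultaneously: T_2 = 141.1 N, T_3 = 47.53 N.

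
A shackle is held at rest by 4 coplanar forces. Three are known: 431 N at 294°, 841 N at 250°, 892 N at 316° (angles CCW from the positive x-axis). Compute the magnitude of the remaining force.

F ≈ 1880 N

Sum the known components: ΣF_x = 529.3 N, ΣF_y = -1804 N.
For equilibrium the remaining force must supply (−ΣF_x, −ΣF_y) = (-529.3, 1804) N.
Magnitude = √((-529.3)² + (1804)²) = 1880 N; direction = atan2(1804, -529.3) = 106.4°.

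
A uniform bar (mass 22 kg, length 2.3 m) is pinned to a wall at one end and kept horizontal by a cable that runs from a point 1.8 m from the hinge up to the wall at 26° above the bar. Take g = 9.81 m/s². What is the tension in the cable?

Take torques about the hinge: T sin 26° · 1.8 = 22×9.81×1.15 = 248.19 N·m.
So T = 248.19 / (0.4384 × 1.8) = 314.54 N.

T ≈ 315 N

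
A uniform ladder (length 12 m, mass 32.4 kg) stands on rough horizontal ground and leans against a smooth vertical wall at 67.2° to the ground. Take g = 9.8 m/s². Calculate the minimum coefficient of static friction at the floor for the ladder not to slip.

ΣF_y = 0: N_floor = 32.4×9.8 = 317.52 N.
Torques about the foot: N_wall · 12 sin 67.2° = 32.4×9.8×6 cos 67.2° → N_wall = 66.737 N.
ΣF_x = 0: f_floor = N_wall = 66.737 N.
μ_min = f_floor / N_floor = 66.737 / 317.52 = 0.2102.

μ_min ≈ 0.210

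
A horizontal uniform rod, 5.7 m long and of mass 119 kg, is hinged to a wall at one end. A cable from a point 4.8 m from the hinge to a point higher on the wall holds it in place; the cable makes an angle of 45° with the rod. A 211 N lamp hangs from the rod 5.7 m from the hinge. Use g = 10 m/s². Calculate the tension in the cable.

Take torques about the hinge: T sin 45° · 4.8 = 119×10×2.85 + 211×5.7 = 4594.2 N·m.
So T = 4594.2 / (0.7071 × 4.8) = 1353.6 N.

T ≈ 1350 N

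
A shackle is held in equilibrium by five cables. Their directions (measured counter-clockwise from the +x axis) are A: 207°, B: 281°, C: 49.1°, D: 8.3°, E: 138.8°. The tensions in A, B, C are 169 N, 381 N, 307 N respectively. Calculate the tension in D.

Resolve: ΣF_x = 169 cos 207° + 381 cos 281° + 307 cos 49.1° + T_D cos 8.3° + T_E cos 138.8° = 0.
        ΣF_y = 169 sin 207° + 381 sin 281° + 307 sin 49.1° + T_D sin 8.3° + T_E sin 138.8° = 0.
The known terms sum to (123.1, -218.7) N, so 0.9895 T_D − 0.7524 T_E = -123.1 and 0.1444 T_D + 0.6587 T_E = 218.7.
Solving simultaneously: T_D = 109.7 N, T_E = 307.9 N.

T_D ≈ 110 N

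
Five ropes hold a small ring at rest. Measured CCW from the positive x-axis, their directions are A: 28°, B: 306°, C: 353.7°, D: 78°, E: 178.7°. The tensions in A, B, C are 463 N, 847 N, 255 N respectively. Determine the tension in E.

T_E ≈ 1260 N

Resolve: ΣF_x = 463 cos 28° + 847 cos 306° + 255 cos 353.7° + T_D cos 78° + T_E cos 178.7° = 0.
        ΣF_y = 463 sin 28° + 847 sin 306° + 255 sin 353.7° + T_D sin 78° + T_E sin 178.7° = 0.
The known terms sum to (1160, -495.9) N, so 0.2079 T_D − 0.9997 T_E = -1160 and 0.9781 T_D + 0.0227 T_E = 495.9.
Solving simultaneously: T_D = 477.7 N, T_E = 1260 N.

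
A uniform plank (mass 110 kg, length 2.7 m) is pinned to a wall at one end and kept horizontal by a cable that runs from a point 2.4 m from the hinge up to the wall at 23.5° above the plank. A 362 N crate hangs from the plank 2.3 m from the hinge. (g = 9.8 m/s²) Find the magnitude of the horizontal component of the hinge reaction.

Take torques about the hinge: T sin 23.5° · 2.4 = 110×9.8×1.35 + 362×2.3 = 2287.9 N·m.
So T = 2287.9 / (0.3987 × 2.4) = 2390.7 N.
ΣF_x = 0: H_x = T cos 23.5° = 2192.4 N.

H_x ≈ 2190 N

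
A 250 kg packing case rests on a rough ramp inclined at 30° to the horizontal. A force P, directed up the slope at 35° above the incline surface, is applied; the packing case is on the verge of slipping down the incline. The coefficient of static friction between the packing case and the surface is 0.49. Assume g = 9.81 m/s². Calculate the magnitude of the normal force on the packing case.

N ≈ 1930 N

On the verge of sliding down the incline, friction equals μN and acts up the slope.
Perpendicular: N + P sin 35° = W cos 30° = 2124 N.
Along incline: P cos 35° + μN = W sin 30° with W sin 30° = 1226 N.
Solving the pair for P and N: P = 344.8 N, N = 1926 N (and f = μN = 943.8 N).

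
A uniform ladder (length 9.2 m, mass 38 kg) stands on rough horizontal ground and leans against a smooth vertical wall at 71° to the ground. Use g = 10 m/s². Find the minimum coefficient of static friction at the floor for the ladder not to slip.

μ_min ≈ 0.172

ΣF_y = 0: N_floor = 38×10 = 380 N.
Torques about the foot: N_wall · 9.2 sin 71° = 38×10×4.6 cos 71° → N_wall = 65.422 N.
ΣF_x = 0: f_floor = N_wall = 65.422 N.
μ_min = f_floor / N_floor = 65.422 / 380 = 0.1722.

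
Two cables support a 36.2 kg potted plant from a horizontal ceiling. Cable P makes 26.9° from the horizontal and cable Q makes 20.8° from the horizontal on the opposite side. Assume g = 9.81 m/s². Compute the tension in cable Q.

T_Q ≈ 428 N

Weight W = 36.2 × 9.81 = 355.1 N acts straight down.
Horizontal: T_P cos 26.9° = T_Q cos 20.8°  →  T_P = 1.048 T_Q.
Vertical: T_P sin 26.9° + T_Q sin 20.8° = 355.1.
Substituting the horizontal relation into the vertical equation gives 0.8294 T_Q = 355.1, so T_Q = 428.2 N.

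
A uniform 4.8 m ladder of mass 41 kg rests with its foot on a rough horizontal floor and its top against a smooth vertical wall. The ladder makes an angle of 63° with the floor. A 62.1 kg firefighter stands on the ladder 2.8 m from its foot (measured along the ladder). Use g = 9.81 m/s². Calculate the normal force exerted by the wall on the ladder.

N_wall ≈ 284 N

Torques about the foot: N_wall · 4.8 sin 63° = 41×9.81×2.4 cos 63° + 62.1×9.81×2.8 cos 63° → N_wall = 283.54 N.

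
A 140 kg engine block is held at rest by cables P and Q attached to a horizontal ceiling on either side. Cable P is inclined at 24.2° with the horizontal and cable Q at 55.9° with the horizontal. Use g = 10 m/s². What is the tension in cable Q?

Weight W = 140 × 10 = 1400 N acts straight down.
Horizontal: T_P cos 24.2° = T_Q cos 55.9°  →  T_P = 0.6147 T_Q.
Vertical: T_P sin 24.2° + T_Q sin 55.9° = 1400.
Substituting the horizontal relation into the vertical equation gives 1.08 T_Q = 1400, so T_Q = 1296 N.

T_Q ≈ 1300 N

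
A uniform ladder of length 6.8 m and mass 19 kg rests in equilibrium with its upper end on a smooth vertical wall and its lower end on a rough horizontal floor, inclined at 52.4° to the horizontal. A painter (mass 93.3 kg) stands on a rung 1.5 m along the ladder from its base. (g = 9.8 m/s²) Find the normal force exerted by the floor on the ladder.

N_floor ≈ 1100 N

ΣF_y = 0: N_floor = 19×9.8 + 93.3×9.8 = 1100.5 N.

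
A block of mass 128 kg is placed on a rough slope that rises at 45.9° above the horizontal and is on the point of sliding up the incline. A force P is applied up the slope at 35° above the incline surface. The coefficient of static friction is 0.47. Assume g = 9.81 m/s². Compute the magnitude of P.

P ≈ 1210 N

On the verge of sliding up the incline, friction equals μN and acts down the slope.
Perpendicular: N + P sin 35° = W cos 45.9° = 873.8 N.
Along incline: P cos 35° = W sin 45.9° + μN  with W sin 45.9° = 901.7 N.
Solving the pair for P and N: P = 1205 N, N = 182.4 N (and f = μN = 85.73 N).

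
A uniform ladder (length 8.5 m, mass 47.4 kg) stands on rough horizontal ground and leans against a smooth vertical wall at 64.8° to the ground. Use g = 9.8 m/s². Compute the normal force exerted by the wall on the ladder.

N_wall ≈ 109 N

Torques about the foot: N_wall · 8.5 sin 64.8° = 47.4×9.8×4.25 cos 64.8° → N_wall = 109.29 N.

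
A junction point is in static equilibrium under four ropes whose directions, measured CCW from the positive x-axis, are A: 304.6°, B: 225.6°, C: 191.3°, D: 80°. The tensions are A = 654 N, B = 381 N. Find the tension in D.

T_D ≈ 875 N

Resolve: ΣF_x = 654 cos 304.6° + 381 cos 225.6° + T_C cos 191.3° + T_D cos 80° = 0.
        ΣF_y = 654 sin 304.6° + 381 sin 225.6° + T_C sin 191.3° + T_D sin 80° = 0.
The known terms sum to (104.8, -810.5) N, so -0.9806 T_C + 0.1736 T_D = -104.8 and -0.1959 T_C + 0.9848 T_D = 810.5.
Solving simultaneously: T_C = 261.8 N, T_D = 875.1 N.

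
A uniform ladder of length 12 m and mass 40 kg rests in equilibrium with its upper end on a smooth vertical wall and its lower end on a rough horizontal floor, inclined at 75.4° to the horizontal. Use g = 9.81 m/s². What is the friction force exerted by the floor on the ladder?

f ≈ 51.1 N

Torques about the foot: N_wall · 12 sin 75.4° = 40×9.81×6 cos 75.4° → N_wall = 51.106 N.
ΣF_x = 0: f_floor = N_wall = 51.106 N.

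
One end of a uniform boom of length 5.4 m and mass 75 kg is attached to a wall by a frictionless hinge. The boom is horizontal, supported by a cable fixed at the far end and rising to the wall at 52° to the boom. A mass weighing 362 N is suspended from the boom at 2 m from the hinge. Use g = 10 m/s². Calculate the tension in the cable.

Take torques about the hinge: T sin 52° · 5.4 = 75×10×2.7 + 362×2 = 2749 N·m.
So T = 2749 / (0.7880 × 5.4) = 646.02 N.

T ≈ 646 N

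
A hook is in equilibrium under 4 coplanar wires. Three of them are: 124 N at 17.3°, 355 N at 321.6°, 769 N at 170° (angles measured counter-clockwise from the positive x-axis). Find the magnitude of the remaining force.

Sum the known components: ΣF_x = -360.7 N, ΣF_y = -50.1 N.
For equilibrium the remaining force must supply (−ΣF_x, −ΣF_y) = (360.7, 50.1) N.
Magnitude = √((360.7)² + (50.1)²) = 364.2 N; direction = atan2(50.1, 360.7) = 7.9°.

F ≈ 364 N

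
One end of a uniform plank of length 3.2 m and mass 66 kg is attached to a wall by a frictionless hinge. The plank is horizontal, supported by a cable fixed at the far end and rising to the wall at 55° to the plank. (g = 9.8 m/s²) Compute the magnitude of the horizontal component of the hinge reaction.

H_x ≈ 226 N

Take torques about the hinge: T sin 55° · 3.2 = 66×9.8×1.6 = 1034.9 N·m.
So T = 1034.9 / (0.8192 × 3.2) = 394.8 N.
ΣF_x = 0: H_x = T cos 55° = 226.45 N.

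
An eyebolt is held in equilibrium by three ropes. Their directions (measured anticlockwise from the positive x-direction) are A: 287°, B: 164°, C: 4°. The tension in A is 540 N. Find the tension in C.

Resolve: ΣF_x = 540 cos 287° + T_B cos 164° + T_C cos 4° = 0.
        ΣF_y = 540 sin 287° + T_B sin 164° + T_C sin 4° = 0.
The known terms sum to (157.9, -516.4) N, so -0.9613 T_B + 0.9976 T_C = -157.9 and 0.2756 T_B + 0.0698 T_C = 516.4.
Solving simultaneously: T_B = 1538 N, T_C = 1324 N.

T_C ≈ 1320 N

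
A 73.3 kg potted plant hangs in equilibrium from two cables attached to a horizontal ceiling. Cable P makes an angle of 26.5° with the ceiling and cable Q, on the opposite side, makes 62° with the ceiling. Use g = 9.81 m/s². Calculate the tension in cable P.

T_P ≈ 338 N

Weight W = 73.3 × 9.81 = 719.1 N acts straight down.
Horizontal: T_P cos 26.5° = T_Q cos 62°  →  T_Q = 1.906 T_P.
Vertical: T_P sin 26.5° + T_Q sin 62° = 719.1.
Substituting the horizontal relation into the vertical equation gives 2.129 T_P = 719.1, so T_P = 337.7 N.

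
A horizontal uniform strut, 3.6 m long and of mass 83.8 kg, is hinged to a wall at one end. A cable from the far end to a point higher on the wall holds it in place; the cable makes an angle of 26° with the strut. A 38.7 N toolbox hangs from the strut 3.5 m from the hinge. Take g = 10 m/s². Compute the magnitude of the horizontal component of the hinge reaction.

Take torques about the hinge: T sin 26° · 3.6 = 83.8×10×1.8 + 38.7×3.5 = 1643.9 N·m.
So T = 1643.9 / (0.4384 × 3.6) = 1041.6 N.
ΣF_x = 0: H_x = T cos 26° = 936.22 N.

H_x ≈ 936 N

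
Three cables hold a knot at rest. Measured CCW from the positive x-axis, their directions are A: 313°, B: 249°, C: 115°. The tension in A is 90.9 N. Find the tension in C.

T_C ≈ 114 N

Resolve: ΣF_x = 90.9 cos 313° + T_B cos 249° + T_C cos 115° = 0.
        ΣF_y = 90.9 sin 313° + T_B sin 249° + T_C sin 115° = 0.
The known terms sum to (61.99, -66.48) N, so -0.3584 T_B − 0.4226 T_C = -61.99 and -0.9336 T_B + 0.9063 T_C = 66.48.
Solving simultaneously: T_B = 39.05 N, T_C = 113.6 N.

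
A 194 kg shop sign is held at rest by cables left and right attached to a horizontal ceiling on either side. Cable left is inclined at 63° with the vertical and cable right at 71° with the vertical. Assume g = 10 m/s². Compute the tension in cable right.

Angles from the horizontal: cable left is 90° − 63° = 27°, cable right is 90° − 71° = 19°.
Weight W = 194 × 10 = 1940 N acts straight down.
Horizontal: T_left cos 27° = T_right cos 19°  →  T_left = 1.061 T_right.
Vertical: T_left sin 27° + T_right sin 19° = 1940.
Substituting the horizontal relation into the vertical equation gives 0.8073 T_right = 1940, so T_right = 2403 N.

T_right ≈ 2400 N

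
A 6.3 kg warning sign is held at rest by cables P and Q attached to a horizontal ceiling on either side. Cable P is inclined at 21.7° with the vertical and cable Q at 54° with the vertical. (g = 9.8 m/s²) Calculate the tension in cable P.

Angles from the horizontal: cable P is 90° − 21.7° = 68.3°, cable Q is 90° − 54° = 36°.
Weight W = 6.3 × 9.8 = 61.74 N acts straight down.
Horizontal: T_P cos 68.3° = T_Q cos 36°  →  T_Q = 0.457 T_P.
Vertical: T_P sin 68.3° + T_Q sin 36° = 61.74.
Substituting the horizontal relation into the vertical equation gives 1.198 T_P = 61.74, so T_P = 51.55 N.

T_P ≈ 51.5 N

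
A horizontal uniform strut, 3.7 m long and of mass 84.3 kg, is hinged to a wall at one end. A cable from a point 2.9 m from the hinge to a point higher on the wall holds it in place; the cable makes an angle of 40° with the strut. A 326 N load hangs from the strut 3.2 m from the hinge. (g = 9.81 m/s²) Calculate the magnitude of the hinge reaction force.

|H| ≈ 1090 N

Take torques about the hinge: T sin 40° · 2.9 = 84.3×9.81×1.85 + 326×3.2 = 2573.1 N·m.
So T = 2573.1 / (0.6428 × 2.9) = 1380.4 N.
ΣF_x = 0: H_x = T cos 40° = 1057.4 N.
ΣF_y = 0: H_y = (84.3×9.81 + 326) − T sin 40° = 1153 − 887.28 = 265.7 N.
|H| = √(H_x² + H_y²) = √((1057.4)² + (265.7)²) = 1090.3 N.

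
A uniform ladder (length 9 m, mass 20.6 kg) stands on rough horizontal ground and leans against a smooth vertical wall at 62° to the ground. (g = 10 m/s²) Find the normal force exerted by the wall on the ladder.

N_wall ≈ 54.8 N

Torques about the foot: N_wall · 9 sin 62° = 20.6×10×4.5 cos 62° → N_wall = 54.766 N.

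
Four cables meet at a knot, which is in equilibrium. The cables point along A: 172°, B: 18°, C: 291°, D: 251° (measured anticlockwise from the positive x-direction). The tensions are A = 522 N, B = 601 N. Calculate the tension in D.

T_D ≈ 223 N

Resolve: ΣF_x = 522 cos 172° + 601 cos 18° + T_C cos 291° + T_D cos 251° = 0.
        ΣF_y = 522 sin 172° + 601 sin 18° + T_C sin 291° + T_D sin 251° = 0.
The known terms sum to (54.67, 258.4) N, so 0.3584 T_C − 0.3256 T_D = -54.67 and -0.9336 T_C − 0.9455 T_D = -258.4.
Solving simultaneously: T_C = 50.45 N, T_D = 223.4 N.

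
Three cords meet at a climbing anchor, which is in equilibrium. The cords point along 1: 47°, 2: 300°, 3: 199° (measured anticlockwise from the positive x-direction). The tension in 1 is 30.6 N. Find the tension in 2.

T_2 ≈ 14.6 N

Resolve: ΣF_x = 30.6 cos 47° + T_2 cos 300° + T_3 cos 199° = 0.
        ΣF_y = 30.6 sin 47° + T_2 sin 300° + T_3 sin 199° = 0.
The known terms sum to (20.87, 22.38) N, so 0.5000 T_2 − 0.9455 T_3 = -20.87 and -0.8660 T_2 − 0.3256 T_3 = -22.38.
Solving simultaneously: T_2 = 14.63 N, T_3 = 29.81 N.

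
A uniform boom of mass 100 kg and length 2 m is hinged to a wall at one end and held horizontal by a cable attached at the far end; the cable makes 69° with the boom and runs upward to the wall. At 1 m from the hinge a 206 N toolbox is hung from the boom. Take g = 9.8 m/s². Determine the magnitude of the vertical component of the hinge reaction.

|H_y| ≈ 593 N

Take torques about the hinge: T sin 69° · 2 = 100×9.8×1 + 206×1 = 1186 N·m.
So T = 1186 / (0.9336 × 2) = 635.19 N.
ΣF_y = 0: H_y = (100×9.8 + 206) − T sin 69° = 1186 − 593 = 593 N.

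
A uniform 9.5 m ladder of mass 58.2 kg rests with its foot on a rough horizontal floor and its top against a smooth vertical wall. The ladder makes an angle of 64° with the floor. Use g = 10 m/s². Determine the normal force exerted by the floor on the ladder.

ΣF_y = 0: N_floor = 58.2×10 = 582 N.

N_floor ≈ 582 N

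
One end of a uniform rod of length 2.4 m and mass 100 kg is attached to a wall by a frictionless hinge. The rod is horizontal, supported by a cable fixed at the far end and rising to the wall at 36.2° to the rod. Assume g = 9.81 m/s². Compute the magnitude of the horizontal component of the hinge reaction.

Take torques about the hinge: T sin 36.2° · 2.4 = 100×9.81×1.2 = 1177.2 N·m.
So T = 1177.2 / (0.5906 × 2.4) = 830.5 N.
ΣF_x = 0: H_x = T cos 36.2° = 670.18 N.

H_x ≈ 670 N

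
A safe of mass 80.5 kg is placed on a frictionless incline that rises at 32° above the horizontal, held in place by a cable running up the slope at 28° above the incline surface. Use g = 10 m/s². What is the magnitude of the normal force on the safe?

Take axes along and perpendicular to the incline. Weight components: W sin 32° = 426.6 N down-slope, W cos 32° = 682.7 N into the surface.
Along incline: T cos 28° = W sin 32° → T = 483.1 N.
Perpendicular: N = W cos 32° − T sin 28° = 455.9 N.

N ≈ 456 N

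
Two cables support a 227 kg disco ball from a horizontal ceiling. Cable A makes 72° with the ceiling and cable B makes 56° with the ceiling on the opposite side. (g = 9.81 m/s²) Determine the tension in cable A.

T_A ≈ 1580 N

Weight W = 227 × 9.81 = 2227 N acts straight down.
Horizontal: T_A cos 72° = T_B cos 56°  →  T_B = 0.5526 T_A.
Vertical: T_A sin 72° + T_B sin 56° = 2227.
Substituting the horizontal relation into the vertical equation gives 1.409 T_A = 2227, so T_A = 1580 N.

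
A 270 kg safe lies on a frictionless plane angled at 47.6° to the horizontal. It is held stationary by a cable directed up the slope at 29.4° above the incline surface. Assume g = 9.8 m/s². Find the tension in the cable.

T ≈ 2240 N

Take axes along and perpendicular to the incline. Weight components: W sin 47.6° = 1954 N down-slope, W cos 47.6° = 1784 N into the surface.
Along incline: T cos 29.4° = W sin 47.6° → T = 2243 N.
Perpendicular: N = W cos 47.6° − T sin 29.4° = 683.2 N.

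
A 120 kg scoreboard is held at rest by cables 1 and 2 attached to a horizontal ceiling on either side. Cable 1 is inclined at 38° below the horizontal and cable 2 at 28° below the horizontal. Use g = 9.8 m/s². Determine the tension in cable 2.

T_2 ≈ 1010 N

Weight W = 120 × 9.8 = 1176 N acts straight down.
Horizontal: T_1 cos 38° = T_2 cos 28°  →  T_1 = 1.12 T_2.
Vertical: T_1 sin 38° + T_2 sin 28° = 1176.
Substituting the horizontal relation into the vertical equation gives 1.159 T_2 = 1176, so T_2 = 1014 N.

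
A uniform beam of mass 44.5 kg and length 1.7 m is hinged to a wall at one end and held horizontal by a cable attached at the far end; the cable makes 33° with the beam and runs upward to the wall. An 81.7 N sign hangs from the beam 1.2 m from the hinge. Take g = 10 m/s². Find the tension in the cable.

T ≈ 514 N

Take torques about the hinge: T sin 33° · 1.7 = 44.5×10×0.85 + 81.7×1.2 = 476.29 N·m.
So T = 476.29 / (0.5446 × 1.7) = 514.42 N.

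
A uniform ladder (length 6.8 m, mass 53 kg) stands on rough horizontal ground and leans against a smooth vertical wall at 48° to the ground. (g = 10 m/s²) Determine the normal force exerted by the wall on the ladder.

N_wall ≈ 239 N

Torques about the foot: N_wall · 6.8 sin 48° = 53×10×3.4 cos 48° → N_wall = 238.61 N.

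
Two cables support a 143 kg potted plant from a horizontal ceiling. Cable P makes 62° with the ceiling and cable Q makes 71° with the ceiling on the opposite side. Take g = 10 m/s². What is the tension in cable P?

T_P ≈ 637 N

Weight W = 143 × 10 = 1430 N acts straight down.
Horizontal: T_P cos 62° = T_Q cos 71°  →  T_Q = 1.442 T_P.
Vertical: T_P sin 62° + T_Q sin 71° = 1430.
Substituting the horizontal relation into the vertical equation gives 2.246 T_P = 1430, so T_P = 636.6 N.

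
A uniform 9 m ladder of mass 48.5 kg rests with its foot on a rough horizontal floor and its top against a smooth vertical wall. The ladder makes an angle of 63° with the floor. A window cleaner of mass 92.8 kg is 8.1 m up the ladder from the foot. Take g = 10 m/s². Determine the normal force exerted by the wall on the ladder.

N_wall ≈ 549 N

Torques about the foot: N_wall · 9 sin 63° = 48.5×10×4.5 cos 63° + 92.8×10×8.1 cos 63° → N_wall = 549.12 N.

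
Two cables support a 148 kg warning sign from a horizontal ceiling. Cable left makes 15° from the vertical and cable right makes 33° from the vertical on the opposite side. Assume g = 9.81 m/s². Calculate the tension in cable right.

Angles from the horizontal: cable left is 90° − 15° = 75°, cable right is 90° − 33° = 57°.
Weight W = 148 × 9.81 = 1452 N acts straight down.
Horizontal: T_left cos 75° = T_right cos 57°  →  T_left = 2.104 T_right.
Vertical: T_left sin 75° + T_right sin 57° = 1452.
Substituting the horizontal relation into the vertical equation gives 2.871 T_right = 1452, so T_right = 505.7 N.

T_right ≈ 506 N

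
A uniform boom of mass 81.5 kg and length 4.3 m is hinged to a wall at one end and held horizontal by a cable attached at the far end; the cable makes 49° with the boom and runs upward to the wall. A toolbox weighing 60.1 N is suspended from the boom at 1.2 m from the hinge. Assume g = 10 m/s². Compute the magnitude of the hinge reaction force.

|H| ≈ 582 N

Take torques about the hinge: T sin 49° · 4.3 = 81.5×10×2.15 + 60.1×1.2 = 1824.4 N·m.
So T = 1824.4 / (0.7547 × 4.3) = 562.17 N.
ΣF_x = 0: H_x = T cos 49° = 368.81 N.
ΣF_y = 0: H_y = (81.5×10 + 60.1) − T sin 49° = 875.1 − 424.27 = 450.83 N.
|H| = √(H_x² + H_y²) = √((368.81)² + (450.83)²) = 582.47 N.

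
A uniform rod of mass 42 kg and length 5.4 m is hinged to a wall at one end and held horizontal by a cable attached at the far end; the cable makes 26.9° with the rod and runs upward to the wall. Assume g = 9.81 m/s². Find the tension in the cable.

Take torques about the hinge: T sin 26.9° · 5.4 = 42×9.81×2.7 = 1112.5 N·m.
So T = 1112.5 / (0.4524 × 5.4) = 455.34 N.

T ≈ 455 N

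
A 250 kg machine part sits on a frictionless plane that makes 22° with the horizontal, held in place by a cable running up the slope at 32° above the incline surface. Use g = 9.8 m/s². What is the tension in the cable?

T ≈ 1080 N

Take axes along and perpendicular to the incline. Weight components: W sin 22° = 917.8 N down-slope, W cos 22° = 2272 N into the surface.
Along incline: T cos 32° = W sin 22° → T = 1082 N.
Perpendicular: N = W cos 22° − T sin 32° = 1698 N.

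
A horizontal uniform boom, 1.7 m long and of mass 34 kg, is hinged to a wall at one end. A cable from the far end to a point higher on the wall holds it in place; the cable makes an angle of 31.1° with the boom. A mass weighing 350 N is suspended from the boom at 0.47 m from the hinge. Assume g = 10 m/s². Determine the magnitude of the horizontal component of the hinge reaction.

H_x ≈ 442 N

Take torques about the hinge: T sin 31.1° · 1.7 = 34×10×0.85 + 350×0.47 = 453.5 N·m.
So T = 453.5 / (0.5165 × 1.7) = 516.45 N.
ΣF_x = 0: H_x = T cos 31.1° = 442.22 N.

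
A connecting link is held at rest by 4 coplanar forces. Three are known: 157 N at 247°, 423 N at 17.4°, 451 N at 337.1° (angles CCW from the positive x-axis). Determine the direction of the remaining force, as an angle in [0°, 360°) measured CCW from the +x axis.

Sum the known components: ΣF_x = 757.8 N, ΣF_y = -193.5 N.
For equilibrium the remaining force must supply (−ΣF_x, −ΣF_y) = (-757.8, 193.5) N.
Magnitude = √((-757.8)² + (193.5)²) = 782.1 N; direction = atan2(193.5, -757.8) = 165.7°.

θ ≈ 166°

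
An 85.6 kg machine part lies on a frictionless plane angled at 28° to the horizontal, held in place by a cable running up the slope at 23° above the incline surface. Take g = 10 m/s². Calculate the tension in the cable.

Take axes along and perpendicular to the incline. Weight components: W sin 28° = 401.9 N down-slope, W cos 28° = 755.8 N into the surface.
Along incline: T cos 23° = W sin 28° → T = 436.6 N.
Perpendicular: N = W cos 28° − T sin 23° = 585.2 N.

T ≈ 437 N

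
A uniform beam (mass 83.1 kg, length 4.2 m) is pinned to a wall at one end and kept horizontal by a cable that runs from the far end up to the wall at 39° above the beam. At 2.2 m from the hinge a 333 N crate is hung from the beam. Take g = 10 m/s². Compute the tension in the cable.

Take torques about the hinge: T sin 39° · 4.2 = 83.1×10×2.1 + 333×2.2 = 2477.7 N·m.
So T = 2477.7 / (0.6293 × 4.2) = 937.41 N.

T ≈ 937 N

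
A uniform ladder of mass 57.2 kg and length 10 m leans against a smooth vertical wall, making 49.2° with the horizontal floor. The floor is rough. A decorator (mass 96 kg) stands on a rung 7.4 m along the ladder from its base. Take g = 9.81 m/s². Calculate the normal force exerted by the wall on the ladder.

N_wall ≈ 844 N

Torques about the foot: N_wall · 10 sin 49.2° = 57.2×9.81×5 cos 49.2° + 96×9.81×7.4 cos 49.2° → N_wall = 843.73 N.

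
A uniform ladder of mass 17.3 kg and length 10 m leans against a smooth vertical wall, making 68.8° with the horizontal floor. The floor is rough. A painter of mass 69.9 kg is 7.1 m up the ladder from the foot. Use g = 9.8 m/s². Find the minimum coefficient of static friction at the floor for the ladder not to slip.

ΣF_y = 0: N_floor = 17.3×9.8 + 69.9×9.8 = 854.56 N.
Torques about the foot: N_wall · 10 sin 68.8° = 17.3×9.8×5 cos 68.8° + 69.9×9.8×7.1 cos 68.8° → N_wall = 221.53 N.
ΣF_x = 0: f_floor = N_wall = 221.53 N.
μ_min = f_floor / N_floor = 221.53 / 854.56 = 0.2592.

μ_min ≈ 0.259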